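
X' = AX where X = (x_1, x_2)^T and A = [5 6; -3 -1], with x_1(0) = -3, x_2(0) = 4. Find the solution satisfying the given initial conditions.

x_1(t) = 5e^(2t)sin(3t) - 3e^(2t)cos(3t), x_2(t) = -e^(2t)sin(3t) + 4e^(2t)cos(3t)

Coefficient matrix A = [[5, 6], [-3, -1]].
Characteristic polynomial det(A - λI) = λ^2 - 4λ + 13 = 0.
Eigenvalues λ = 2 ± 3i (complex conjugate pair).
For λ=2+3i: an eigenvector is (1,0) - i(1,-1) = (1 - i, 0 + i).
A real fundamental pair from Re and Im of e^((2+3i)t)v: X_1 = e^(2t)(cos(3t)·(1,0) + sin(3t)·(1,-1)), X_2 = e^(2t)(sin(3t)·(1,0) - cos(3t)·(1,-1)).
General solution: c_1X_1 + c_2X_2.
Applying x_1(0)=-3, x_2(0)=4 gives c_1=1, c_2=4.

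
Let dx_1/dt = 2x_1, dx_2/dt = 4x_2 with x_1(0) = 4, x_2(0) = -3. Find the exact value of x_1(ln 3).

36

A = [[2,0],[0,4]]; eigenvalues λ = 4, 2.
Eigenvectors: (0,-1) for λ=4, (1,0) for λ=2.
From the initial condition, c_1 = 3, c_2 = 4.
x_1(ln 3) = (3)(3^4)(0) + (4)(3^2)(1) = 36.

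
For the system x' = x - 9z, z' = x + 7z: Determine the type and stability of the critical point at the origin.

unstable improper node

A = [[1,-9],[1,7]]; det(A-λI) = λ^2 - 8λ + 16.
repeated λ = 4 with a single eigenvector.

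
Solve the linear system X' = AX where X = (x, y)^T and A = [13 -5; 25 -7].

x(t) = -K_1e^(3t)cos(5t) - K_2e^(3t)sin(5t), y(t) = -K_1e^(3t)sin(5t) - 2K_1e^(3t)cos(5t) - 2K_2e^(3t)sin(5t) + K_2e^(3t)cos(5t)

Coefficient matrix A = [[13, -5], [25, -7]].
Characteristic polynomial det(A - λI) = λ^2 - 6λ + 34 = 0.
Eigenvalues λ = 3 ± 5i (complex conjugate pair).
For λ=3+5i: an eigenvector is (-1,-2) - i(0,-1) = (-1, -2 + i).
A real fundamental pair from Re and Im of e^((3+5i)t)v: X_1 = e^(3t)(cos(5t)·(-1,-2) + sin(5t)·(0,-1)), X_2 = e^(3t)(sin(5t)·(-1,-2) - cos(5t)·(0,-1)).
General solution: K_1X_1 + K_2X_2.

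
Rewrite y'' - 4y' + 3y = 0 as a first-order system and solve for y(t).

Let x_1 = y, x_2 = y'. Then x_1' = x_2 and x_2' = -3x_1 + 4x_2.
A = [[0,1],[-3,4]]; det(A-λI) = λ^2 - 4λ + 3.
Eigenvalues λ = 1, 3 with eigenvectors (1,1), (1,3).

y(t) = K_1e^(t) + K_2e^(3t)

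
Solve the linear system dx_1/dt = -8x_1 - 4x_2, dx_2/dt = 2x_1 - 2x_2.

Coefficient matrix A = [[-8, -4], [2, -2]].
Characteristic polynomial det(A - λI) = λ^2 + 10λ + 24 = 0.
Eigenvalues λ = -4, -6.
For λ=-4: (A-λI) row 1 is [-4, -4], so an eigenvector is (-1, 1).
For λ=-6: (A-λI) row 1 is [-2, -4], so an eigenvector is (-2, 1).
General solution: C_1e^(-4t)(-1,1) + C_2e^(-6t)(-2,1).

x_1(t) = -C_1e^(-4t) - 2C_2e^(-6t), x_2(t) = C_1e^(-4t) + C_2e^(-6t)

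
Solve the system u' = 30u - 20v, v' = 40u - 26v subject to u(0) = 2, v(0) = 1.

Coefficient matrix A = [[30, -20], [40, -26]].
Characteristic polynomial det(A - λI) = λ^2 - 4λ + 20 = 0.
Eigenvalues λ = 2 ± 4i (complex conjugate pair).
For λ=2+4i: an eigenvector is (2,3) - i(-1,-1) = (2 + i, 3 + i).
A real fundamental pair from Re and Im of e^((2+4i)t)v: X_1 = e^(2t)(cos(4t)·(2,3) + sin(4t)·(-1,-1)), X_2 = e^(2t)(sin(4t)·(2,3) - cos(4t)·(-1,-1)).
General solution: C_1X_1 + C_2X_2.
Applying u(0)=2, v(0)=1 gives C_1=-1, C_2=4.

u(t) = 9e^(2t)sin(4t) + 2e^(2t)cos(4t), v(t) = 13e^(2t)sin(4t) + e^(2t)cos(4t)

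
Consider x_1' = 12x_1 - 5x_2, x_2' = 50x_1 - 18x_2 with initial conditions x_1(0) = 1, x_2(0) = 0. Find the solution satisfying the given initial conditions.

x_1(t) = 3e^(-3t)sin(5t) + e^(-3t)cos(5t), x_2(t) = 10e^(-3t)sin(5t)

Coefficient matrix A = [[12, -5], [50, -18]].
Characteristic polynomial det(A - λI) = λ^2 + 6λ + 34 = 0.
Eigenvalues λ = -3 ± 5i (complex conjugate pair).
For λ=-3+5i: an eigenvector is (0,-1) - i(1,3) = (0 - i, -1 - 3i).
A real fundamental pair from Re and Im of e^((-3+5i)t)v: X_1 = e^(-3t)(cos(5t)·(0,-1) + sin(5t)·(1,3)), X_2 = e^(-3t)(sin(5t)·(0,-1) - cos(5t)·(1,3)).
General solution: C_1X_1 + C_2X_2.
Applying x_1(0)=1, x_2(0)=0 gives C_1=3, C_2=-1.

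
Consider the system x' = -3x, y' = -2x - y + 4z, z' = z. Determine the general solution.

x(t) = C_1e^(-3t), y(t) = C_1e^(-3t) + C_2e^(-t) + 2C_3e^(t), z(t) = C_3e^(t)

Coefficient matrix A = [[-3, 0, 0], [-2, -1, 4], [0, 0, 1]].
det(A - λI) = 0 gives eigenvalues λ = -3, -1, 1.
For λ=-3: eigenvector (1,1,0).
For λ=-1: eigenvector (0,1,0).
For λ=1: eigenvector (0,2,1).
General solution: C_1e^(-3t)(1,1,0) + C_2e^(-t)(0,1,0) + C_3e^(t)(0,2,1).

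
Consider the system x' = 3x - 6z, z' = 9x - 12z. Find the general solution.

x(t) = 2c_1e^(-6t) - c_2e^(-3t), z(t) = 3c_1e^(-6t) - c_2e^(-3t)

Coefficient matrix A = [[3, -6], [9, -12]].
Characteristic polynomial det(A - λI) = λ^2 + 9λ + 18 = 0.
Eigenvalues λ = -6, -3.
For λ=-6: (A-λI) row 1 is [9, -6], so an eigenvector is (2, 3).
For λ=-3: (A-λI) row 1 is [6, -6], so an eigenvector is (-1, -1).
General solution: c_1e^(-6t)(2,3) + c_2e^(-3t)(-1,-1).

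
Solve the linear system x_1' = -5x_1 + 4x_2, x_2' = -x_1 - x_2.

x_1(t) = -2c_1e^(-3t) - 2c_2te^(-3t) + c_2e^(-3t), x_2(t) = -c_1e^(-3t) - c_2te^(-3t)

Coefficient matrix A = [[-5, 4], [-1, -1]].
Characteristic polynomial det(A - λI) = λ^2 + 6λ + 9 = 0.
Single eigenvalue λ = -3 with algebraic multiplicity 2.
Eigenvector v = (-2,-1); generalized eigenvector w with (A-λI)w=v is (1,0).
General solution: e^(-3t)[c_1·v + c_2·(t·v + w)].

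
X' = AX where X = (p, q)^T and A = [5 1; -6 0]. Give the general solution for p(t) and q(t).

Coefficient matrix A = [[5, 1], [-6, 0]].
Characteristic polynomial det(A - λI) = λ^2 - 5λ + 6 = 0.
Eigenvalues λ = 2, 3.
For λ=2: (A-λI) row 1 is [3, 1], so an eigenvector is (1, -3).
For λ=3: (A-λI) row 1 is [2, 1], so an eigenvector is (1, -2).
General solution: K_1e^(2t)(1,-3) + K_2e^(3t)(1,-2).

p(t) = K_1e^(2t) + K_2e^(3t), q(t) = -3K_1e^(2t) - 2K_2e^(3t)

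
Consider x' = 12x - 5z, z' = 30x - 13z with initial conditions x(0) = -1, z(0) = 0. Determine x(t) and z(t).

Coefficient matrix A = [[12, -5], [30, -13]].
Characteristic polynomial det(A - λI) = λ^2 + λ - 6 = 0.
Eigenvalues λ = 2, -3.
For λ=2: (A-λI) row 1 is [10, -5], so an eigenvector is (-1, -2).
For λ=-3: (A-λI) row 1 is [15, -5], so an eigenvector is (-1, -3).
General solution: c_1e^(2t)(-1,-2) + c_2e^(-3t)(-1,-3).
Applying x(0)=-1, z(0)=0 gives c_1=3, c_2=-2.

x(t) = -3e^(2t) + 2e^(-3t), z(t) = -6e^(2t) + 6e^(-3t)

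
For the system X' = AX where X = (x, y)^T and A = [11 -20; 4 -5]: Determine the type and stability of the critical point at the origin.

unstable spiral

A = [[11,-20],[4,-5]]; det(A-λI) = λ^2 - 6λ + 25.
λ = 3 ± 4i: positive real part.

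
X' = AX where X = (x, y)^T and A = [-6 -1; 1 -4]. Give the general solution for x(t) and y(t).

x(t) = -c_1e^(-5t) - c_2te^(-5t) + 3c_2e^(-5t), y(t) = c_1e^(-5t) + c_2te^(-5t) - 2c_2e^(-5t)

Coefficient matrix A = [[-6, -1], [1, -4]].
Characteristic polynomial det(A - λI) = λ^2 + 10λ + 25 = 0.
Single eigenvalue λ = -5 with algebraic multiplicity 2.
Eigenvector v = (-1,1); generalized eigenvector w with (A-λI)w=v is (3,-2).
General solution: e^(-5t)[c_1·v + c_2·(t·v + w)].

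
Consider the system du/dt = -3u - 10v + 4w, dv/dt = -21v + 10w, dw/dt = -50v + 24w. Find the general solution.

u(t) = c_1e^(-3t) - c_2e^(-t), v(t) = c_2e^(-t) + 2c_3e^(4t), w(t) = 2c_2e^(-t) + 5c_3e^(4t)

Coefficient matrix A = [[-3, -10, 4], [0, -21, 10], [0, -50, 24]].
det(A - λI) = 0 gives eigenvalues λ = -3, -1, 4.
For λ=-3: eigenvector (1,0,0).
For λ=-1: eigenvector (-1,1,2).
For λ=4: eigenvector (0,2,5).
General solution: c_1e^(-3t)(1,0,0) + c_2e^(-t)(-1,1,2) + c_3e^(4t)(0,2,5).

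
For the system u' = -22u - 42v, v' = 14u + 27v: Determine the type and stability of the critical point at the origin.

A = [[-22,-42],[14,27]]; det(A-λI) = λ^2 - 5λ - 6.
λ = -1, 6: opposite signs.

saddle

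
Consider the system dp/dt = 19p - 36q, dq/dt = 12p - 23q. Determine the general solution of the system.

p(t) = 2C_1e^(t) + 3C_2e^(-5t), q(t) = C_1e^(t) + 2C_2e^(-5t)

Coefficient matrix A = [[19, -36], [12, -23]].
Characteristic polynomial det(A - λI) = λ^2 + 4λ - 5 = 0.
Eigenvalues λ = 1, -5.
For λ=1: (A-λI) row 1 is [18, -36], so an eigenvector is (2, 1).
For λ=-5: (A-λI) row 1 is [24, -36], so an eigenvector is (3, 2).
General solution: C_1e^(t)(2,1) + C_2e^(-5t)(3,2).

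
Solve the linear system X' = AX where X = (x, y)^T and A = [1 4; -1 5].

Coefficient matrix A = [[1, 4], [-1, 5]].
Characteristic polynomial det(A - λI) = λ^2 - 6λ + 9 = 0.
Single eigenvalue λ = 3 with algebraic multiplicity 2.
Eigenvector v = (2,1); generalized eigenvector w with (A-λI)w=v is (-1,0).
General solution: e^(3t)[K_1·v + K_2·(t·v + w)].

x(t) = 2K_1e^(3t) + 2K_2te^(3t) - K_2e^(3t), y(t) = K_1e^(3t) + K_2te^(3t)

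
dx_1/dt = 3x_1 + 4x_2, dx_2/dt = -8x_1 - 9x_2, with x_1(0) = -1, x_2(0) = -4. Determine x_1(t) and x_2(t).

x_1(t) = -6e^(-t) + 5e^(-5t), x_2(t) = 6e^(-t) - 10e^(-5t)

Coefficient matrix A = [[3, 4], [-8, -9]].
Characteristic polynomial det(A - λI) = λ^2 + 6λ + 5 = 0.
Eigenvalues λ = -5, -1.
For λ=-5: (A-λI) row 1 is [8, 4], so an eigenvector is (1, -2).
For λ=-1: (A-λI) row 1 is [4, 4], so an eigenvector is (1, -1).
General solution: C_1e^(-5t)(1,-2) + C_2e^(-t)(1,-1).
Applying x_1(0)=-1, x_2(0)=-4 gives C_1=5, C_2=-6.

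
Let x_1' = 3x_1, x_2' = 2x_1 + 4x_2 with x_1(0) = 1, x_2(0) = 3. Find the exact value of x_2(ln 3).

351

A = [[3,0],[2,4]]; eigenvalues λ = 3, 4.
Eigenvectors: (-1,2) for λ=3, (0,-1) for λ=4.
From the initial condition, c_1 = -1, c_2 = -5.
x_2(ln 3) = (-1)(3^3)(2) + (-5)(3^4)(-1) = 351.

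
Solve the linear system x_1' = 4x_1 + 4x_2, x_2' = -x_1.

Coefficient matrix A = [[4, 4], [-1, 0]].
Characteristic polynomial det(A - λI) = λ^2 - 4λ + 4 = 0.
Single eigenvalue λ = 2 with algebraic multiplicity 2.
Eigenvector v = (2,-1); generalized eigenvector w with (A-λI)w=v is (3,-1).
General solution: e^(2t)[c_1·v + c_2·(t·v + w)].

x_1(t) = 2c_1e^(2t) + 2c_2te^(2t) + 3c_2e^(2t), x_2(t) = -c_1e^(2t) - c_2te^(2t) - c_2e^(2t)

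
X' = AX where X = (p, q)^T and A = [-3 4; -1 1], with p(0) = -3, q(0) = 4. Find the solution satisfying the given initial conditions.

p(t) = 22te^(-t) - 3e^(-t), q(t) = 11te^(-t) + 4e^(-t)

Coefficient matrix A = [[-3, 4], [-1, 1]].
Characteristic polynomial det(A - λI) = λ^2 + 2λ + 1 = 0.
Single eigenvalue λ = -1 with algebraic multiplicity 2.
Eigenvector v = (2,1); generalized eigenvector w with (A-λI)w=v is (-3,-1).
General solution: e^(-t)[K_1·v + K_2·(t·v + w)].
Applying p(0)=-3, q(0)=4 gives K_1=15, K_2=11.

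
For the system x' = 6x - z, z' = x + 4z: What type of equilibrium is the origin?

unstable improper node

A = [[6,-1],[1,4]]; det(A-λI) = λ^2 - 10λ + 25.
repeated λ = 5 with a single eigenvector.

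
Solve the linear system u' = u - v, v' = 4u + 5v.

u(t) = C_1e^(3t) + C_2te^(3t) + C_2e^(3t), v(t) = -2C_1e^(3t) - 2C_2te^(3t) - 3C_2e^(3t)

Coefficient matrix A = [[1, -1], [4, 5]].
Characteristic polynomial det(A - λI) = λ^2 - 6λ + 9 = 0.
Single eigenvalue λ = 3 with algebraic multiplicity 2.
Eigenvector v = (1,-2); generalized eigenvector w with (A-λI)w=v is (1,-3).
General solution: e^(3t)[C_1·v + C_2·(t·v + w)].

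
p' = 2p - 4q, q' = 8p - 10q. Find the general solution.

p(t) = -c_1e^(-6t) - c_2e^(-2t), q(t) = -2c_1e^(-6t) - c_2e^(-2t)

Coefficient matrix A = [[2, -4], [8, -10]].
Characteristic polynomial det(A - λI) = λ^2 + 8λ + 12 = 0.
Eigenvalues λ = -6, -2.
For λ=-6: (A-λI) row 1 is [8, -4], so an eigenvector is (-1, -2).
For λ=-2: (A-λI) row 1 is [4, -4], so an eigenvector is (-1, -1).
General solution: c_1e^(-6t)(-1,-2) + c_2e^(-2t)(-1,-1).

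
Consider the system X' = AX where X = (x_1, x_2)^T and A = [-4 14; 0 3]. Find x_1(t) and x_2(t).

Coefficient matrix A = [[-4, 14], [0, 3]].
Characteristic polynomial det(A - λI) = λ^2 + λ - 12 = 0.
Eigenvalues λ = 3, -4.
For λ=3: (A-λI) row 1 is [-7, 14], so an eigenvector is (-2, -1).
For λ=-4: (A-λI) row 1 is [0, 14], so an eigenvector is (1, 0).
General solution: C_1e^(3t)(-2,-1) + C_2e^(-4t)(1,0).

x_1(t) = -2C_1e^(3t) + C_2e^(-4t), x_2(t) = -C_1e^(3t)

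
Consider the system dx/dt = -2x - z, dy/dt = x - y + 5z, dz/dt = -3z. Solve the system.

x(t) = K_1e^(-2t) + K_3e^(-3t), y(t) = -K_1e^(-2t) + K_2e^(-t) - 3K_3e^(-3t), z(t) = K_3e^(-3t)

Coefficient matrix A = [[-2, 0, -1], [1, -1, 5], [0, 0, -3]].
det(A - λI) = 0 gives eigenvalues λ = -2, -1, -3.
For λ=-2: eigenvector (1,-1,0).
For λ=-1: eigenvector (0,1,0).
For λ=-3: eigenvector (1,-3,1).
General solution: K_1e^(-2t)(1,-1,0) + K_2e^(-t)(0,1,0) + K_3e^(-3t)(1,-3,1).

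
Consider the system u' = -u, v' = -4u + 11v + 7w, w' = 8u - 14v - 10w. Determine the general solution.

u(t) = c_1e^(-t), v(t) = -2c_1e^(-t) - c_2e^(-3t) - c_3e^(4t), w(t) = 4c_1e^(-t) + 2c_2e^(-3t) + c_3e^(4t)

Coefficient matrix A = [[-1, 0, 0], [-4, 11, 7], [8, -14, -10]].
det(A - λI) = 0 gives eigenvalues λ = -1, -3, 4.
For λ=-1: eigenvector (1,-2,4).
For λ=-3: eigenvector (0,-1,2).
For λ=4: eigenvector (0,-1,1).
General solution: c_1e^(-t)(1,-2,4) + c_2e^(-3t)(0,-1,2) + c_3e^(4t)(0,-1,1).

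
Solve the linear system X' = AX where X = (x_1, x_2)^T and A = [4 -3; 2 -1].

x_1(t) = -3C_1e^(2t) + C_2e^(t), x_2(t) = -2C_1e^(2t) + C_2e^(t)

Coefficient matrix A = [[4, -3], [2, -1]].
Characteristic polynomial det(A - λI) = λ^2 - 3λ + 2 = 0.
Eigenvalues λ = 2, 1.
For λ=2: (A-λI) row 1 is [2, -3], so an eigenvector is (-3, -2).
For λ=1: (A-λI) row 1 is [3, -3], so an eigenvector is (1, 1).
General solution: C_1e^(2t)(-3,-2) + C_2e^(t)(1,1).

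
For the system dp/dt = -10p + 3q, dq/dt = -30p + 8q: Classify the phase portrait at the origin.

A = [[-10,3],[-30,8]]; det(A-λI) = λ^2 + 2λ + 10.
λ = -1 ± 3i: negative real part.

stable spiral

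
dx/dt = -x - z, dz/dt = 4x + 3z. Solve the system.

x(t) = -C_1e^(t) - C_2te^(t) - C_2e^(t), z(t) = 2C_1e^(t) + 2C_2te^(t) + 3C_2e^(t)

Coefficient matrix A = [[-1, -1], [4, 3]].
Characteristic polynomial det(A - λI) = λ^2 - 2λ + 1 = 0.
Single eigenvalue λ = 1 with algebraic multiplicity 2.
Eigenvector v = (-1,2); generalized eigenvector w with (A-λI)w=v is (-1,3).
General solution: e^(t)[C_1·v + C_2·(t·v + w)].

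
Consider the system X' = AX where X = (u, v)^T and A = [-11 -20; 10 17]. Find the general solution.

Coefficient matrix A = [[-11, -20], [10, 17]].
Characteristic polynomial det(A - λI) = λ^2 - 6λ + 13 = 0.
Eigenvalues λ = 3 ± 2i (complex conjugate pair).
For λ=3+2i: an eigenvector is (-1,1) - i(-3,2) = (-1 + 3i, 1 - 2i).
A real fundamental pair from Re and Im of e^((3+2i)t)v: X_1 = e^(3t)(cos(2t)·(-1,1) + sin(2t)·(-3,2)), X_2 = e^(3t)(sin(2t)·(-1,1) - cos(2t)·(-3,2)).
General solution: c_1X_1 + c_2X_2.

u(t) = -3c_1e^(3t)sin(2t) - c_1e^(3t)cos(2t) - c_2e^(3t)sin(2t) + 3c_2e^(3t)cos(2t), v(t) = 2c_1e^(3t)sin(2t) + c_1e^(3t)cos(2t) + c_2e^(3t)sin(2t) - 2c_2e^(3t)cos(2t)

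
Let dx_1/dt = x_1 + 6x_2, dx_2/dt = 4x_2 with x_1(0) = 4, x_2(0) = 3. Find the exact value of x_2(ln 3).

A = [[1,6],[0,4]]; eigenvalues λ = 1, 4.
Eigenvectors: (1,0) for λ=1, (-2,-1) for λ=4.
From the initial condition, c_1 = -2, c_2 = -3.
x_2(ln 3) = (-2)(3^1)(0) + (-3)(3^4)(-1) = 243.

243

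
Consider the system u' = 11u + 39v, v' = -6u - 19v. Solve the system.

u(t) = -3C_1e^(-4t)sin(3t) + 2C_1e^(-4t)cos(3t) + 2C_2e^(-4t)sin(3t) + 3C_2e^(-4t)cos(3t), v(t) = C_1e^(-4t)sin(3t) - C_1e^(-4t)cos(3t) - C_2e^(-4t)sin(3t) - C_2e^(-4t)cos(3t)

Coefficient matrix A = [[11, 39], [-6, -19]].
Characteristic polynomial det(A - λI) = λ^2 + 8λ + 25 = 0.
Eigenvalues λ = -4 ± 3i (complex conjugate pair).
For λ=-4+3i: an eigenvector is (2,-1) - i(-3,1) = (2 + 3i, -1 - i).
A real fundamental pair from Re and Im of e^((-4+3i)t)v: X_1 = e^(-4t)(cos(3t)·(2,-1) + sin(3t)·(-3,1)), X_2 = e^(-4t)(sin(3t)·(2,-1) - cos(3t)·(-3,1)).
General solution: C_1X_1 + C_2X_2.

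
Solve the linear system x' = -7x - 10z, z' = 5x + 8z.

x(t) = c_1e^(3t) - 2c_2e^(-2t), z(t) = -c_1e^(3t) + c_2e^(-2t)

Coefficient matrix A = [[-7, -10], [5, 8]].
Characteristic polynomial det(A - λI) = λ^2 - λ - 6 = 0.
Eigenvalues λ = 3, -2.
For λ=3: (A-λI) row 1 is [-10, -10], so an eigenvector is (1, -1).
For λ=-2: (A-λI) row 1 is [-5, -10], so an eigenvector is (-2, 1).
General solution: c_1e^(3t)(1,-1) + c_2e^(-2t)(-2,1).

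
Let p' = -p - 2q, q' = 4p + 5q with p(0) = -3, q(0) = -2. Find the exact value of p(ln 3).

A = [[-1,-2],[4,5]]; eigenvalues λ = 3, 1.
Eigenvectors: (-1,2) for λ=3, (-1,1) for λ=1.
From the initial condition, c_1 = -5, c_2 = 8.
p(ln 3) = (-5)(3^3)(-1) + (8)(3^1)(-1) = 111.

111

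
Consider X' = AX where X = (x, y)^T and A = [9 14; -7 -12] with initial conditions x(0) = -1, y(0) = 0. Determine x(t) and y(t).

Coefficient matrix A = [[9, 14], [-7, -12]].
Characteristic polynomial det(A - λI) = λ^2 + 3λ - 10 = 0.
Eigenvalues λ = 2, -5.
For λ=2: (A-λI) row 1 is [7, 14], so an eigenvector is (2, -1).
For λ=-5: (A-λI) row 1 is [14, 14], so an eigenvector is (-1, 1).
General solution: c_1e^(2t)(2,-1) + c_2e^(-5t)(-1,1).
Applying x(0)=-1, y(0)=0 gives c_1=-1, c_2=-1.

x(t) = -2e^(2t) + e^(-5t), y(t) = e^(2t) - e^(-5t)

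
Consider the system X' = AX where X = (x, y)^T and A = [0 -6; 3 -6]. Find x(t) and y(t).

x(t) = -K_1e^(-3t)sin(3t) + K_1e^(-3t)cos(3t) + K_2e^(-3t)sin(3t) + K_2e^(-3t)cos(3t), y(t) = K_1e^(-3t)cos(3t) + K_2e^(-3t)sin(3t)

Coefficient matrix A = [[0, -6], [3, -6]].
Characteristic polynomial det(A - λI) = λ^2 + 6λ + 18 = 0.
Eigenvalues λ = -3 ± 3i (complex conjugate pair).
For λ=-3+3i: an eigenvector is (1,1) - i(-1,0) = (1 + i, 1).
A real fundamental pair from Re and Im of e^((-3+3i)t)v: X_1 = e^(-3t)(cos(3t)·(1,1) + sin(3t)·(-1,0)), X_2 = e^(-3t)(sin(3t)·(1,1) - cos(3t)·(-1,0)).
General solution: K_1X_1 + K_2X_2.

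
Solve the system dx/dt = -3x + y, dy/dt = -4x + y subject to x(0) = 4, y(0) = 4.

Coefficient matrix A = [[-3, 1], [-4, 1]].
Characteristic polynomial det(A - λI) = λ^2 + 2λ + 1 = 0.
Single eigenvalue λ = -1 with algebraic multiplicity 2.
Eigenvector v = (-1,-2); generalized eigenvector w with (A-λI)w=v is (1,1).
General solution: e^(-t)[C_1·v + C_2·(t·v + w)].
Applying x(0)=4, y(0)=4 gives C_1=0, C_2=4.

x(t) = -4te^(-t) + 4e^(-t), y(t) = -8te^(-t) + 4e^(-t)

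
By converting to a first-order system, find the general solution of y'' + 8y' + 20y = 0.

Let x_1 = y, x_2 = y'. Then x_1' = x_2 and x_2' = -20x_1 - 8x_2.
A = [[0,1],[-20,-8]]; det(A-λI) = λ^2 + 8λ + 20.
Eigenvalues λ = -4 ± 2i.

y(t) = K_1e^(-4t)cos(2t) + K_2e^(-4t)sin(2t)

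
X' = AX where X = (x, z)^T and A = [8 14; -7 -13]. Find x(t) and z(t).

Coefficient matrix A = [[8, 14], [-7, -13]].
Characteristic polynomial det(A - λI) = λ^2 + 5λ - 6 = 0.
Eigenvalues λ = 1, -6.
For λ=1: (A-λI) row 1 is [7, 14], so an eigenvector is (2, -1).
For λ=-6: (A-λI) row 1 is [14, 14], so an eigenvector is (-1, 1).
General solution: C_1e^(t)(2,-1) + C_2e^(-6t)(-1,1).

x(t) = 2C_1e^(t) - C_2e^(-6t), z(t) = -C_1e^(t) + C_2e^(-6t)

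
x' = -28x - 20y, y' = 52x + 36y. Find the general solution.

x(t) = -2C_1e^(4t)sin(4t) - C_1e^(4t)cos(4t) - C_2e^(4t)sin(4t) + 2C_2e^(4t)cos(4t), y(t) = 3C_1e^(4t)sin(4t) + 2C_1e^(4t)cos(4t) + 2C_2e^(4t)sin(4t) - 3C_2e^(4t)cos(4t)

Coefficient matrix A = [[-28, -20], [52, 36]].
Characteristic polynomial det(A - λI) = λ^2 - 8λ + 32 = 0.
Eigenvalues λ = 4 ± 4i (complex conjugate pair).
For λ=4+4i: an eigenvector is (-1,2) - i(-2,3) = (-1 + 2i, 2 - 3i).
A real fundamental pair from Re and Im of e^((4+4i)t)v: X_1 = e^(4t)(cos(4t)·(-1,2) + sin(4t)·(-2,3)), X_2 = e^(4t)(sin(4t)·(-1,2) - cos(4t)·(-2,3)).
General solution: C_1X_1 + C_2X_2.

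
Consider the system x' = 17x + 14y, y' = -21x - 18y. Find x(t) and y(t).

x(t) = -C_1e^(3t) - 2C_2e^(-4t), y(t) = C_1e^(3t) + 3C_2e^(-4t)

Coefficient matrix A = [[17, 14], [-21, -18]].
Characteristic polynomial det(A - λI) = λ^2 + λ - 12 = 0.
Eigenvalues λ = 3, -4.
For λ=3: (A-λI) row 1 is [14, 14], so an eigenvector is (-1, 1).
For λ=-4: (A-λI) row 1 is [21, 14], so an eigenvector is (-2, 3).
General solution: C_1e^(3t)(-1,1) + C_2e^(-4t)(-2,3).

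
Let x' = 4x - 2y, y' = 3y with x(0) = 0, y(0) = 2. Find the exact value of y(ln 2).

16

A = [[4,-2],[0,3]]; eigenvalues λ = 4, 3.
Eigenvectors: (1,0) for λ=4, (2,1) for λ=3.
From the initial condition, c_1 = -4, c_2 = 2.
y(ln 2) = (-4)(2^4)(0) + (2)(2^3)(1) = 16.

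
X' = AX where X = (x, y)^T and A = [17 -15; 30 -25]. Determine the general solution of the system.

x(t) = -2c_1e^(-4t)sin(3t) - c_1e^(-4t)cos(3t) - c_2e^(-4t)sin(3t) + 2c_2e^(-4t)cos(3t), y(t) = -3c_1e^(-4t)sin(3t) - c_1e^(-4t)cos(3t) - c_2e^(-4t)sin(3t) + 3c_2e^(-4t)cos(3t)

Coefficient matrix A = [[17, -15], [30, -25]].
Characteristic polynomial det(A - λI) = λ^2 + 8λ + 25 = 0.
Eigenvalues λ = -4 ± 3i (complex conjugate pair).
For λ=-4+3i: an eigenvector is (-1,-1) - i(-2,-3) = (-1 + 2i, -1 + 3i).
A real fundamental pair from Re and Im of e^((-4+3i)t)v: X_1 = e^(-4t)(cos(3t)·(-1,-1) + sin(3t)·(-2,-3)), X_2 = e^(-4t)(sin(3t)·(-1,-1) - cos(3t)·(-2,-3)).
General solution: c_1X_1 + c_2X_2.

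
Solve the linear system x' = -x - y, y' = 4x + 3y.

x(t) = K_1e^(t) + K_2te^(t), y(t) = -2K_1e^(t) - 2K_2te^(t) - K_2e^(t)

Coefficient matrix A = [[-1, -1], [4, 3]].
Characteristic polynomial det(A - λI) = λ^2 - 2λ + 1 = 0.
Single eigenvalue λ = 1 with algebraic multiplicity 2.
Eigenvector v = (1,-2); generalized eigenvector w with (A-λI)w=v is (0,-1).
General solution: e^(t)[K_1·v + K_2·(t·v + w)].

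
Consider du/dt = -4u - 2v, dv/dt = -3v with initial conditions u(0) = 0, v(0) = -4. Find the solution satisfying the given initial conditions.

Coefficient matrix A = [[-4, -2], [0, -3]].
Characteristic polynomial det(A - λI) = λ^2 + 7λ + 12 = 0.
Eigenvalues λ = -4, -3.
For λ=-4: (A-λI) row 1 is [0, -2], so an eigenvector is (1, 0).
For λ=-3: (A-λI) row 1 is [-1, -2], so an eigenvector is (-2, 1).
General solution: C_1e^(-4t)(1,0) + C_2e^(-3t)(-2,1).
Applying u(0)=0, v(0)=-4 gives C_1=-8, C_2=-4.

u(t) = 8e^(-3t) - 8e^(-4t), v(t) = -4e^(-3t)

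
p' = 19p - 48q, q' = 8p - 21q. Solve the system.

Coefficient matrix A = [[19, -48], [8, -21]].
Characteristic polynomial det(A - λI) = λ^2 + 2λ - 15 = 0.
Eigenvalues λ = -5, 3.
For λ=-5: (A-λI) row 1 is [24, -48], so an eigenvector is (2, 1).
For λ=3: (A-λI) row 1 is [16, -48], so an eigenvector is (3, 1).
General solution: c_1e^(-5t)(2,1) + c_2e^(3t)(3,1).

p(t) = 2c_1e^(-5t) + 3c_2e^(3t), q(t) = c_1e^(-5t) + c_2e^(3t)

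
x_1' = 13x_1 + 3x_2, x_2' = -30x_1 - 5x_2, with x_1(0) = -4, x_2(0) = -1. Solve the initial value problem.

x_1(t) = -13e^(4t)sin(3t) - 4e^(4t)cos(3t), x_2(t) = 43e^(4t)sin(3t) - e^(4t)cos(3t)

Coefficient matrix A = [[13, 3], [-30, -5]].
Characteristic polynomial det(A - λI) = λ^2 - 8λ + 25 = 0.
Eigenvalues λ = 4 ± 3i (complex conjugate pair).
For λ=4+3i: an eigenvector is (0,-1) - i(-1,3) = (0 + i, -1 - 3i).
A real fundamental pair from Re and Im of e^((4+3i)t)v: X_1 = e^(4t)(cos(3t)·(0,-1) + sin(3t)·(-1,3)), X_2 = e^(4t)(sin(3t)·(0,-1) - cos(3t)·(-1,3)).
General solution: K_1X_1 + K_2X_2.
Applying x_1(0)=-4, x_2(0)=-1 gives K_1=13, K_2=-4.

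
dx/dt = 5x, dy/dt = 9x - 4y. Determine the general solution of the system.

Coefficient matrix A = [[5, 0], [9, -4]].
Characteristic polynomial det(A - λI) = λ^2 - λ - 20 = 0.
Eigenvalues λ = 5, -4.
For λ=5: (A-λI) row 2 is [9, -9], so an eigenvector is (-1, -1).
For λ=-4: (A-λI) row 1 is [9, 0], so an eigenvector is (0, 1).
General solution: c_1e^(5t)(-1,-1) + c_2e^(-4t)(0,1).

x(t) = -c_1e^(5t), y(t) = -c_1e^(5t) + c_2e^(-4t)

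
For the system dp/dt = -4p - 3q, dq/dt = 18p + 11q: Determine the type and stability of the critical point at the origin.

A = [[-4,-3],[18,11]]; det(A-λI) = λ^2 - 7λ + 10.
λ = 5, 2: both positive.

unstable node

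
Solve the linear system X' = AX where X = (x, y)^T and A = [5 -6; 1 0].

x(t) = -2c_1e^(2t) + 3c_2e^(3t), y(t) = -c_1e^(2t) + c_2e^(3t)

Coefficient matrix A = [[5, -6], [1, 0]].
Characteristic polynomial det(A - λI) = λ^2 - 5λ + 6 = 0.
Eigenvalues λ = 2, 3.
For λ=2: (A-λI) row 1 is [3, -6], so an eigenvector is (-2, -1).
For λ=3: (A-λI) row 1 is [2, -6], so an eigenvector is (3, 1).
General solution: c_1e^(2t)(-2,-1) + c_2e^(3t)(3,1).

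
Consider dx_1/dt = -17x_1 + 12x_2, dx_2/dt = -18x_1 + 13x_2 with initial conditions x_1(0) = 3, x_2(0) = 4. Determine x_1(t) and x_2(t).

Coefficient matrix A = [[-17, 12], [-18, 13]].
Characteristic polynomial det(A - λI) = λ^2 + 4λ - 5 = 0.
Eigenvalues λ = 1, -5.
For λ=1: (A-λI) row 1 is [-18, 12], so an eigenvector is (-2, -3).
For λ=-5: (A-λI) row 1 is [-12, 12], so an eigenvector is (-1, -1).
General solution: c_1e^(t)(-2,-3) + c_2e^(-5t)(-1,-1).
Applying x_1(0)=3, x_2(0)=4 gives c_1=-1, c_2=-1.

x_1(t) = 2e^(t) + e^(-5t), x_2(t) = 3e^(t) + e^(-5t)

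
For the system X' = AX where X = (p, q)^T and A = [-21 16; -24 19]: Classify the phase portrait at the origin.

A = [[-21,16],[-24,19]]; det(A-λI) = λ^2 + 2λ - 15.
λ = 3, -5: opposite signs.

saddle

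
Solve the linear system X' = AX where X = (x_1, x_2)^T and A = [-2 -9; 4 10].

Coefficient matrix A = [[-2, -9], [4, 10]].
Characteristic polynomial det(A - λI) = λ^2 - 8λ + 16 = 0.
Single eigenvalue λ = 4 with algebraic multiplicity 2.
Eigenvector v = (-3,2); generalized eigenvector w with (A-λI)w=v is (-1,1).
General solution: e^(4t)[K_1·v + K_2·(t·v + w)].

x_1(t) = -3K_1e^(4t) - 3K_2te^(4t) - K_2e^(4t), x_2(t) = 2K_1e^(4t) + 2K_2te^(4t) + K_2e^(4t)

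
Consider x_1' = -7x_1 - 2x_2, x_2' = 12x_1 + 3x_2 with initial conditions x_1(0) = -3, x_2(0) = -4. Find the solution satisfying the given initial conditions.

x_1(t) = 10e^(-t) - 13e^(-3t), x_2(t) = -30e^(-t) + 26e^(-3t)

Coefficient matrix A = [[-7, -2], [12, 3]].
Characteristic polynomial det(A - λI) = λ^2 + 4λ + 3 = 0.
Eigenvalues λ = -3, -1.
For λ=-3: (A-λI) row 1 is [-4, -2], so an eigenvector is (1, -2).
For λ=-1: (A-λI) row 1 is [-6, -2], so an eigenvector is (1, -3).
General solution: C_1e^(-3t)(1,-2) + C_2e^(-t)(1,-3).
Applying x_1(0)=-3, x_2(0)=-4 gives C_1=-13, C_2=10.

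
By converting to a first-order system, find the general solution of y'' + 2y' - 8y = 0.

Let x_1 = y, x_2 = y'. Then x_1' = x_2 and x_2' = 8x_1 - 2x_2.
A = [[0,1],[8,-2]]; det(A-λI) = λ^2 + 2λ - 8.
Eigenvalues λ = 2, -4 with eigenvectors (1,2), (1,-4).

y(t) = C_1e^(2t) + C_2e^(-4t)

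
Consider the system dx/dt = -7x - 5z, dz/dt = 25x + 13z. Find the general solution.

Coefficient matrix A = [[-7, -5], [25, 13]].
Characteristic polynomial det(A - λI) = λ^2 - 6λ + 34 = 0.
Eigenvalues λ = 3 ± 5i (complex conjugate pair).
For λ=3+5i: an eigenvector is (0,1) - i(-1,2) = (0 + i, 1 - 2i).
A real fundamental pair from Re and Im of e^((3+5i)t)v: X_1 = e^(3t)(cos(5t)·(0,1) + sin(5t)·(-1,2)), X_2 = e^(3t)(sin(5t)·(0,1) - cos(5t)·(-1,2)).
General solution: c_1X_1 + c_2X_2.

x(t) = -c_1e^(3t)sin(5t) + c_2e^(3t)cos(5t), z(t) = 2c_1e^(3t)sin(5t) + c_1e^(3t)cos(5t) + c_2e^(3t)sin(5t) - 2c_2e^(3t)cos(5t)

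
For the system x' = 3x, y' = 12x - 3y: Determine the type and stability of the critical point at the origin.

saddle

A = [[3,0],[12,-3]]; det(A-λI) = λ^2 - 9.
λ = 3, -3: opposite signs.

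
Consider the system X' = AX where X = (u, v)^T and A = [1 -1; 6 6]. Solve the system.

Coefficient matrix A = [[1, -1], [6, 6]].
Characteristic polynomial det(A - λI) = λ^2 - 7λ + 12 = 0.
Eigenvalues λ = 3, 4.
For λ=3: (A-λI) row 1 is [-2, -1], so an eigenvector is (-1, 2).
For λ=4: (A-λI) row 1 is [-3, -1], so an eigenvector is (-1, 3).
General solution: c_1e^(3t)(-1,2) + c_2e^(4t)(-1,3).

u(t) = -c_1e^(3t) - c_2e^(4t), v(t) = 2c_1e^(3t) + 3c_2e^(4t)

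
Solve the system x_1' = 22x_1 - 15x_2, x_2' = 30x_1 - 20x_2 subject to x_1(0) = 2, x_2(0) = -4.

x_1(t) = 34e^(t)sin(3t) + 2e^(t)cos(3t), x_2(t) = 48e^(t)sin(3t) - 4e^(t)cos(3t)

Coefficient matrix A = [[22, -15], [30, -20]].
Characteristic polynomial det(A - λI) = λ^2 - 2λ + 10 = 0.
Eigenvalues λ = 1 ± 3i (complex conjugate pair).
For λ=1+3i: an eigenvector is (-2,-3) - i(1,1) = (-2 - i, -3 - i).
A real fundamental pair from Re and Im of e^((1+3i)t)v: X_1 = e^(t)(cos(3t)·(-2,-3) + sin(3t)·(1,1)), X_2 = e^(t)(sin(3t)·(-2,-3) - cos(3t)·(1,1)).
General solution: c_1X_1 + c_2X_2.
Applying x_1(0)=2, x_2(0)=-4 gives c_1=6, c_2=-14.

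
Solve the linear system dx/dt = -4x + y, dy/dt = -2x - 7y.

x(t) = -c_1e^(-5t) - c_2e^(-6t), y(t) = c_1e^(-5t) + 2c_2e^(-6t)

Coefficient matrix A = [[-4, 1], [-2, -7]].
Characteristic polynomial det(A - λI) = λ^2 + 11λ + 30 = 0.
Eigenvalues λ = -5, -6.
For λ=-5: (A-λI) row 1 is [1, 1], so an eigenvector is (-1, 1).
For λ=-6: (A-λI) row 1 is [2, 1], so an eigenvector is (-1, 2).
General solution: c_1e^(-5t)(-1,1) + c_2e^(-6t)(-1,2).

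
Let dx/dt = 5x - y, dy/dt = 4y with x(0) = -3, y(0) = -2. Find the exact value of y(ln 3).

-162

A = [[5,-1],[0,4]]; eigenvalues λ = 4, 5.
Eigenvectors: (1,1) for λ=4, (-1,0) for λ=5.
From the initial condition, c_1 = -2, c_2 = 1.
y(ln 3) = (-2)(3^4)(1) + (1)(3^5)(0) = -162.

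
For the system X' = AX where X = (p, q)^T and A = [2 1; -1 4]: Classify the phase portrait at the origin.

A = [[2,1],[-1,4]]; det(A-λI) = λ^2 - 6λ + 9.
repeated λ = 3 with a single eigenvector.

unstable improper node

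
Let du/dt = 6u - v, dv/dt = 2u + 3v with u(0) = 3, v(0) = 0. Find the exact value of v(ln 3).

972

A = [[6,-1],[2,3]]; eigenvalues λ = 4, 5.
Eigenvectors: (1,2) for λ=4, (-1,-1) for λ=5.
From the initial condition, c_1 = -3, c_2 = -6.
v(ln 3) = (-3)(3^4)(2) + (-6)(3^5)(-1) = 972.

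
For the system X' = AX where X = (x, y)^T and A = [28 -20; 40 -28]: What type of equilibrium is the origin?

center

A = [[28,-20],[40,-28]]; det(A-λI) = λ^2 + 16.
λ = 0 ± 4i: zero real part.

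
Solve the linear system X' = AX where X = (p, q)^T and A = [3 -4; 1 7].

p(t) = 2c_1e^(5t) + 2c_2te^(5t) + 3c_2e^(5t), q(t) = -c_1e^(5t) - c_2te^(5t) - 2c_2e^(5t)

Coefficient matrix A = [[3, -4], [1, 7]].
Characteristic polynomial det(A - λI) = λ^2 - 10λ + 25 = 0.
Single eigenvalue λ = 5 with algebraic multiplicity 2.
Eigenvector v = (2,-1); generalized eigenvector w with (A-λI)w=v is (3,-2).
General solution: e^(5t)[c_1·v + c_2·(t·v + w)].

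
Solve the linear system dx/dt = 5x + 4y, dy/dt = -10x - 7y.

x(t) = C_1e^(-t)sin(2t) - C_1e^(-t)cos(2t) - C_2e^(-t)sin(2t) - C_2e^(-t)cos(2t), y(t) = -C_1e^(-t)sin(2t) + 2C_1e^(-t)cos(2t) + 2C_2e^(-t)sin(2t) + C_2e^(-t)cos(2t)

Coefficient matrix A = [[5, 4], [-10, -7]].
Characteristic polynomial det(A - λI) = λ^2 + 2λ + 5 = 0.
Eigenvalues λ = -1 ± 2i (complex conjugate pair).
For λ=-1+2i: an eigenvector is (-1,2) - i(1,-1) = (-1 - i, 2 + i).
A real fundamental pair from Re and Im of e^((-1+2i)t)v: X_1 = e^(-t)(cos(2t)·(-1,2) + sin(2t)·(1,-1)), X_2 = e^(-t)(sin(2t)·(-1,2) - cos(2t)·(1,-1)).
General solution: C_1X_1 + C_2X_2.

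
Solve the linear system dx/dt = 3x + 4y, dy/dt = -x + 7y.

Coefficient matrix A = [[3, 4], [-1, 7]].
Characteristic polynomial det(A - λI) = λ^2 - 10λ + 25 = 0.
Single eigenvalue λ = 5 with algebraic multiplicity 2.
Eigenvector v = (-2,-1); generalized eigenvector w with (A-λI)w=v is (3,1).
General solution: e^(5t)[K_1·v + K_2·(t·v + w)].

x(t) = -2K_1e^(5t) - 2K_2te^(5t) + 3K_2e^(5t), y(t) = -K_1e^(5t) - K_2te^(5t) + K_2e^(5t)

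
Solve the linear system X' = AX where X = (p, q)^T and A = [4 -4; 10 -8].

p(t) = -C_1e^(-2t)sin(2t) + C_1e^(-2t)cos(2t) + C_2e^(-2t)sin(2t) + C_2e^(-2t)cos(2t), q(t) = -C_1e^(-2t)sin(2t) + 2C_1e^(-2t)cos(2t) + 2C_2e^(-2t)sin(2t) + C_2e^(-2t)cos(2t)

Coefficient matrix A = [[4, -4], [10, -8]].
Characteristic polynomial det(A - λI) = λ^2 + 4λ + 8 = 0.
Eigenvalues λ = -2 ± 2i (complex conjugate pair).
For λ=-2+2i: an eigenvector is (1,2) - i(-1,-1) = (1 + i, 2 + i).
A real fundamental pair from Re and Im of e^((-2+2i)t)v: X_1 = e^(-2t)(cos(2t)·(1,2) + sin(2t)·(-1,-1)), X_2 = e^(-2t)(sin(2t)·(1,2) - cos(2t)·(-1,-1)).
General solution: C_1X_1 + C_2X_2.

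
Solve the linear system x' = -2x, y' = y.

Coefficient matrix A = [[-2, 0], [0, 1]].
Characteristic polynomial det(A - λI) = λ^2 + λ - 2 = 0.
Eigenvalues λ = 1, -2.
For λ=1: (A-λI) row 1 is [-3, 0], so an eigenvector is (0, -1).
For λ=-2: (A-λI) row 2 is [0, 3], so an eigenvector is (1, 0).
General solution: K_1e^(t)(0,-1) + K_2e^(-2t)(1,0).

x(t) = K_2e^(-2t), y(t) = -K_1e^(t)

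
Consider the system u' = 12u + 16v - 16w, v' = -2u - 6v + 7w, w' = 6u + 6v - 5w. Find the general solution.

Coefficient matrix A = [[12, 16, -16], [-2, -6, 7], [6, 6, -5]].
det(A - λI) = 0 gives eigenvalues λ = 4, -4, 1.
For λ=4: eigenvector (2,1,2).
For λ=-4: eigenvector (-1,1,0).
For λ=1: eigenvector (0,1,1).
General solution: C_1e^(4t)(2,1,2) + C_2e^(-4t)(-1,1,0) + C_3e^(t)(0,1,1).

u(t) = 2C_1e^(4t) - C_2e^(-4t), v(t) = C_1e^(4t) + C_2e^(-4t) + C_3e^(t), w(t) = 2C_1e^(4t) + C_3e^(t)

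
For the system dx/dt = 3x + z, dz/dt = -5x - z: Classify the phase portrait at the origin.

unstable spiral

A = [[3,1],[-5,-1]]; det(A-λI) = λ^2 - 2λ + 2.
λ = 1 ± i: positive real part.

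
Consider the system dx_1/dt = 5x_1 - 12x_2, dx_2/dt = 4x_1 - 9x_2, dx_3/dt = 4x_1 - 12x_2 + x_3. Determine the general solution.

Coefficient matrix A = [[5, -12, 0], [4, -9, 0], [4, -12, 1]].
det(A - λI) = 0 gives eigenvalues λ = 1, -1, -3.
For λ=1: eigenvector (0,0,1).
For λ=-1: eigenvector (2,1,2).
For λ=-3: eigenvector (-3,-2,-3).
General solution: c_1e^(t)(0,0,1) + c_2e^(-t)(2,1,2) + c_3e^(-3t)(-3,-2,-3).

x_1(t) = 2c_2e^(-t) - 3c_3e^(-3t), x_2(t) = c_2e^(-t) - 2c_3e^(-3t), x_3(t) = c_1e^(t) + 2c_2e^(-t) - 3c_3e^(-3t)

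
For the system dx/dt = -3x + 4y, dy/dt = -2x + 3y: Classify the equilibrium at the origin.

A = [[-3,4],[-2,3]]; det(A-λI) = λ^2 - 1.
λ = 1, -1: opposite signs.

saddle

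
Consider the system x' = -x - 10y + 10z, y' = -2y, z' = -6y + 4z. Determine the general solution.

Coefficient matrix A = [[-1, -10, 10], [0, -2, 0], [0, -6, 4]].
det(A - λI) = 0 gives eigenvalues λ = -1, -2, 4.
For λ=-1: eigenvector (1,0,0).
For λ=-2: eigenvector (0,1,1).
For λ=4: eigenvector (2,0,1).
General solution: K_1e^(-t)(1,0,0) + K_2e^(-2t)(0,1,1) + K_3e^(4t)(2,0,1).

x(t) = K_1e^(-t) + 2K_3e^(4t), y(t) = K_2e^(-2t), z(t) = K_2e^(-2t) + K_3e^(4t)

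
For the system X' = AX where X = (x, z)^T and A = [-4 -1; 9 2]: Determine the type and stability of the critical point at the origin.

A = [[-4,-1],[9,2]]; det(A-λI) = λ^2 + 2λ + 1.
repeated λ = -1 with a single eigenvector.

stable improper node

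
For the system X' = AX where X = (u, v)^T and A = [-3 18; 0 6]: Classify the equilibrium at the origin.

saddle

A = [[-3,18],[0,6]]; det(A-λI) = λ^2 - 3λ - 18.
λ = -3, 6: opposite signs.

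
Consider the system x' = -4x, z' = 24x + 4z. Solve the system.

x(t) = -K_2e^(-4t), z(t) = -K_1e^(4t) + 3K_2e^(-4t)

Coefficient matrix A = [[-4, 0], [24, 4]].
Characteristic polynomial det(A - λI) = λ^2 - 16 = 0.
Eigenvalues λ = 4, -4.
For λ=4: (A-λI) row 1 is [-8, 0], so an eigenvector is (0, -1).
For λ=-4: (A-λI) row 2 is [24, 8], so an eigenvector is (-1, 3).
General solution: K_1e^(4t)(0,-1) + K_2e^(-4t)(-1,3).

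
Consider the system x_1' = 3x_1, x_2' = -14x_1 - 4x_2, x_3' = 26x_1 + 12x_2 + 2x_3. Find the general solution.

x_1(t) = C_1e^(3t), x_2(t) = -2C_1e^(3t) + C_2e^(-4t), x_3(t) = 2C_1e^(3t) - 2C_2e^(-4t) + C_3e^(2t)

Coefficient matrix A = [[3, 0, 0], [-14, -4, 0], [26, 12, 2]].
det(A - λI) = 0 gives eigenvalues λ = 3, -4, 2.
For λ=3: eigenvector (1,-2,2).
For λ=-4: eigenvector (0,1,-2).
For λ=2: eigenvector (0,0,1).
General solution: C_1e^(3t)(1,-2,2) + C_2e^(-4t)(0,1,-2) + C_3e^(2t)(0,0,1).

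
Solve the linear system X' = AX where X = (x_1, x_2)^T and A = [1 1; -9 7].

Coefficient matrix A = [[1, 1], [-9, 7]].
Characteristic polynomial det(A - λI) = λ^2 - 8λ + 16 = 0.
Single eigenvalue λ = 4 with algebraic multiplicity 2.
Eigenvector v = (1,3); generalized eigenvector w with (A-λI)w=v is (-1,-2).
General solution: e^(4t)[C_1·v + C_2·(t·v + w)].

x_1(t) = C_1e^(4t) + C_2te^(4t) - C_2e^(4t), x_2(t) = 3C_1e^(4t) + 3C_2te^(4t) - 2C_2e^(4t)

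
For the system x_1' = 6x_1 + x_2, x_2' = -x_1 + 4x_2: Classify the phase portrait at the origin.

A = [[6,1],[-1,4]]; det(A-λI) = λ^2 - 10λ + 25.
repeated λ = 5 with a single eigenvector.

unstable improper node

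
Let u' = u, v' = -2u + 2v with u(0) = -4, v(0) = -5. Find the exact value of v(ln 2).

-4

A = [[1,0],[-2,2]]; eigenvalues λ = 2, 1.
Eigenvectors: (0,-1) for λ=2, (-1,-2) for λ=1.
From the initial condition, c_1 = -3, c_2 = 4.
v(ln 2) = (-3)(2^2)(-1) + (4)(2^1)(-2) = -4.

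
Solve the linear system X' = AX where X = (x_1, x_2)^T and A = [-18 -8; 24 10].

Coefficient matrix A = [[-18, -8], [24, 10]].
Characteristic polynomial det(A - λI) = λ^2 + 8λ + 12 = 0.
Eigenvalues λ = -6, -2.
For λ=-6: (A-λI) row 1 is [-12, -8], so an eigenvector is (-2, 3).
For λ=-2: (A-λI) row 1 is [-16, -8], so an eigenvector is (-1, 2).
General solution: K_1e^(-6t)(-2,3) + K_2e^(-2t)(-1,2).

x_1(t) = -2K_1e^(-6t) - K_2e^(-2t), x_2(t) = 3K_1e^(-6t) + 2K_2e^(-2t)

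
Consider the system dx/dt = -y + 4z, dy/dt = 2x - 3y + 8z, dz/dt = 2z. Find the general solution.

x(t) = c_1e^(-2t) - c_2e^(-t) + c_3e^(2t), y(t) = 2c_1e^(-2t) - c_2e^(-t) + 2c_3e^(2t), z(t) = c_3e^(2t)

Coefficient matrix A = [[0, -1, 4], [2, -3, 8], [0, 0, 2]].
det(A - λI) = 0 gives eigenvalues λ = -2, -1, 2.
For λ=-2: eigenvector (1,2,0).
For λ=-1: eigenvector (-1,-1,0).
For λ=2: eigenvector (1,2,1).
General solution: c_1e^(-2t)(1,2,0) + c_2e^(-t)(-1,-1,0) + c_3e^(2t)(1,2,1).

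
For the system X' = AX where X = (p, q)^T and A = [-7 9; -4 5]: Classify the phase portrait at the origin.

stable improper node

A = [[-7,9],[-4,5]]; det(A-λI) = λ^2 + 2λ + 1.
repeated λ = -1 with a single eigenvector.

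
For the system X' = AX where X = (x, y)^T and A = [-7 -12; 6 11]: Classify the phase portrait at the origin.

A = [[-7,-12],[6,11]]; det(A-λI) = λ^2 - 4λ - 5.
λ = 5, -1: opposite signs.

saddle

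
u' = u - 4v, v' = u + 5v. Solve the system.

u(t) = -2c_1e^(3t) - 2c_2te^(3t) - c_2e^(3t), v(t) = c_1e^(3t) + c_2te^(3t) + c_2e^(3t)

Coefficient matrix A = [[1, -4], [1, 5]].
Characteristic polynomial det(A - λI) = λ^2 - 6λ + 9 = 0.
Single eigenvalue λ = 3 with algebraic multiplicity 2.
Eigenvector v = (-2,1); generalized eigenvector w with (A-λI)w=v is (-1,1).
General solution: e^(3t)[c_1·v + c_2·(t·v + w)].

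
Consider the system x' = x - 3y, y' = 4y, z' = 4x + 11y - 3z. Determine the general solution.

x(t) = c_1e^(t) - c_2e^(4t), y(t) = c_2e^(4t), z(t) = c_1e^(t) + c_2e^(4t) + c_3e^(-3t)

Coefficient matrix A = [[1, -3, 0], [0, 4, 0], [4, 11, -3]].
det(A - λI) = 0 gives eigenvalues λ = 1, 4, -3.
For λ=1: eigenvector (1,0,1).
For λ=4: eigenvector (-1,1,1).
For λ=-3: eigenvector (0,0,1).
General solution: c_1e^(t)(1,0,1) + c_2e^(4t)(-1,1,1) + c_3e^(-3t)(0,0,1).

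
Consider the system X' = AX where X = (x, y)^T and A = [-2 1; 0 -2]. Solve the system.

x(t) = C_1e^(-2t) + C_2te^(-2t) + 2C_2e^(-2t), y(t) = C_2e^(-2t)

Coefficient matrix A = [[-2, 1], [0, -2]].
Characteristic polynomial det(A - λI) = λ^2 + 4λ + 4 = 0.
Single eigenvalue λ = -2 with algebraic multiplicity 2.
Eigenvector v = (1,0); generalized eigenvector w with (A-λI)w=v is (2,1).
General solution: e^(-2t)[C_1·v + C_2·(t·v + w)].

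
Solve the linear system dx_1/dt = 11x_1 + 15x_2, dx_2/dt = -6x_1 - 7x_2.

x_1(t) = -2K_1e^(2t)sin(3t) + K_1e^(2t)cos(3t) + K_2e^(2t)sin(3t) + 2K_2e^(2t)cos(3t), x_2(t) = K_1e^(2t)sin(3t) - K_1e^(2t)cos(3t) - K_2e^(2t)sin(3t) - K_2e^(2t)cos(3t)

Coefficient matrix A = [[11, 15], [-6, -7]].
Characteristic polynomial det(A - λI) = λ^2 - 4λ + 13 = 0.
Eigenvalues λ = 2 ± 3i (complex conjugate pair).
For λ=2+3i: an eigenvector is (1,-1) - i(-2,1) = (1 + 2i, -1 - i).
A real fundamental pair from Re and Im of e^((2+3i)t)v: X_1 = e^(2t)(cos(3t)·(1,-1) + sin(3t)·(-2,1)), X_2 = e^(2t)(sin(3t)·(1,-1) - cos(3t)·(-2,1)).
General solution: K_1X_1 + K_2X_2.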